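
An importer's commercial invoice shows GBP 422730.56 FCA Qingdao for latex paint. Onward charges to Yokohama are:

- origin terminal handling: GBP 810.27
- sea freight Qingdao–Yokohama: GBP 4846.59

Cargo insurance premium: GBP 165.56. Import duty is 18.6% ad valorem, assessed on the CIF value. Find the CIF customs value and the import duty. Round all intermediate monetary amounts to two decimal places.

CIF value: GBP 428552.98; import duty: GBP 79710.85

CIF = FCA price + pre-shipment costs + freight + insurance
CIF = 422730.56 + 810.27 + 4846.59 + 165.56 = 428552.98
Import duty = 428552.98 × 18.6% = 79710.85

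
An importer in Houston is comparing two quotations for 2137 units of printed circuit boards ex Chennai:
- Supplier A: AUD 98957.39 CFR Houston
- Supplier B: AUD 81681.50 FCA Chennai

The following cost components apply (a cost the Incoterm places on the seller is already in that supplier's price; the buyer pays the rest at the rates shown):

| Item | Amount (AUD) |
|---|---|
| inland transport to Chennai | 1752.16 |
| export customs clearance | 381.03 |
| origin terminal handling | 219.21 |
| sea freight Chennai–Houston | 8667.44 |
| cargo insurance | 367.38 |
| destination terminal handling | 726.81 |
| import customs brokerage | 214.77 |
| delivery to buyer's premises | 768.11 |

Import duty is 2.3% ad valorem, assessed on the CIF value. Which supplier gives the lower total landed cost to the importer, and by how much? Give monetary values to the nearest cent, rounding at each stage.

Supplier B is cheaper by AUD 8582.19

Supplier A (CFR):
CIF value = CFR price + insurance = 98957.39 + 367.38 = 99324.77
Import duty = 99324.77 × 2.3% = 2284.47
Buyer bears (A): 367.38 + 726.81 + 214.77 + 768.11 = 2077.07
Landed cost (A) = invoice 98957.39 + 2077.07 + duty 2284.47 = 103318.93
Supplier B (FCA):
CIF value = FCA price + origin terminal + freight + insurance = 81681.50 + 219.21 + 8667.44 + 367.38 = 90935.53
Import duty = 90935.53 × 2.3% = 2091.52
Buyer bears (B): 219.21 + 8667.44 + 367.38 + 726.81 + 214.77 + 768.11 = 10963.72
Landed cost (B) = invoice 81681.50 + 10963.72 + duty 2091.52 = 94736.74
Difference = |103318.93 − 94736.74| = 8582.19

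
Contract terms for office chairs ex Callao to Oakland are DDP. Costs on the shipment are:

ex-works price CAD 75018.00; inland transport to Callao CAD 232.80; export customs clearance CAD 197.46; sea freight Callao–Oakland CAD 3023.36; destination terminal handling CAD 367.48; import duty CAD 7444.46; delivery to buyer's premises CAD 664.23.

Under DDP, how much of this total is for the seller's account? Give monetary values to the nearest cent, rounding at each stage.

DDP: the seller bears all costs including import duty.
Seller's account: goods 75018.00 + inland to port 232.80 + export clearance 197.46 + freight 3023.36 + destination terminal 367.48 + duty 7444.46 + delivery 664.23 = 86947.79
Buyer's account: 0.00

Seller's account: CAD 86947.79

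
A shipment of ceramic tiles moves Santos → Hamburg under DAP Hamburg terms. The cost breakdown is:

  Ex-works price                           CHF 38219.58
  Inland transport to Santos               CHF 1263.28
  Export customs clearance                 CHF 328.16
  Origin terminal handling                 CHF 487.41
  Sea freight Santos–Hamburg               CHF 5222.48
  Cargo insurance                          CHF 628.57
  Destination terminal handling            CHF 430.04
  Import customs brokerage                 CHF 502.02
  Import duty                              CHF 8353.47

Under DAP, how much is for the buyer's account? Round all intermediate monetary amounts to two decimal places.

Buyer's account: CHF 8855.49

DAP: the seller bears all costs to the named destination except import duty and clearance.
Seller's account: goods 38219.58 + inland to port 1263.28 + export clearance 328.16 + origin terminal 487.41 + freight 5222.48 + insurance 628.57 + destination terminal 430.04 = 46579.52
Buyer's account: brokerage 502.02 + duty 8353.47 = 8855.49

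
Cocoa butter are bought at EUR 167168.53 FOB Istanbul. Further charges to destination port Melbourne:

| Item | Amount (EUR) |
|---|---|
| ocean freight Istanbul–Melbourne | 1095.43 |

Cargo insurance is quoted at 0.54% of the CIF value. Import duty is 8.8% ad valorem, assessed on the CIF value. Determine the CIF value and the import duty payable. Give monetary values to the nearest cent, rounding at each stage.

CIF value: EUR 169177.52; import duty: EUR 14887.62

Let C be the CIF value. C = FOB price + freight + 0.54% × C
C − 0.54% × C = 167168.53 + 1095.43
0.9946 × C = 168263.96
C = 168263.96 / 0.9946 = 169177.52
Insurance premium = 0.54% × 169177.52 = 913.56
Import duty = 169177.52 × 8.8% = 14887.62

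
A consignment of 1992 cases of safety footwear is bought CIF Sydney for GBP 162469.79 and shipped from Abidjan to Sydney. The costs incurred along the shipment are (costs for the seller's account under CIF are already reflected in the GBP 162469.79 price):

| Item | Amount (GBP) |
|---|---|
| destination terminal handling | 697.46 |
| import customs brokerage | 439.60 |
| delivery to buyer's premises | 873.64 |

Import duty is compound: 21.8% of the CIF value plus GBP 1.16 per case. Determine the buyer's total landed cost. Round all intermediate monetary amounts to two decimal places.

CIF: the seller pays costs through ocean freight and marine insurance to the destination port.
The CIF price already equals the CIF value: 162469.79
Ad valorem component: 162469.79 × 21.8% = 35418.41
Specific component: 1992 × 1.16 = 2310.72
Import duty = 35418.41 + 2310.72 = 37729.13
Buyer bears: destination terminal 697.46 + brokerage 439.60 + delivery 873.64 + duty 37729.13 = 39739.83
Landed cost = invoice 162469.79 + 39739.83 = 202209.62

Total landed cost: GBP 202209.62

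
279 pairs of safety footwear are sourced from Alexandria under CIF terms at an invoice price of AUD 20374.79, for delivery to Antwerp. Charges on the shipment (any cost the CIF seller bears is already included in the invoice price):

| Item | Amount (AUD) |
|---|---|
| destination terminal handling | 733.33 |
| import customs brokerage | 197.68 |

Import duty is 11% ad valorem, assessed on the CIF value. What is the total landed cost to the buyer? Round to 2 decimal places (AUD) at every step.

Total landed cost: AUD 23547.03

CIF: the seller pays costs through ocean freight and marine insurance to the destination port.
The CIF price already equals the CIF value: 20374.79
Import duty = 20374.79 × 11% = 2241.23
Buyer bears: destination terminal 733.33 + brokerage 197.68 + duty 2241.23 = 3172.24
Landed cost = invoice 20374.79 + 3172.24 = 23547.03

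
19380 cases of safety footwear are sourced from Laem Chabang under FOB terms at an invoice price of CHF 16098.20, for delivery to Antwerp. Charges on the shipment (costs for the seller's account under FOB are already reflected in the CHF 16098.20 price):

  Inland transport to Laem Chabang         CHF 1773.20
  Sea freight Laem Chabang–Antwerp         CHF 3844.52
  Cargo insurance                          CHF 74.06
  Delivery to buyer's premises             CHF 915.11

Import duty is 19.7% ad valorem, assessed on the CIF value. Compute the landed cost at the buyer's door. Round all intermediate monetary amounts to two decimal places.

FOB: the seller bears costs until goods are on board at the origin port; the buyer bears freight, insurance and all costs thereafter.
Already in the invoice (seller's account under FOB): inland to port — exclude.
CIF value = FOB price + freight + insurance = 16098.20 + 3844.52 + 74.06 = 20016.78
Import duty = 20016.78 × 19.7% = 3943.31
Buyer bears: freight 3844.52 + insurance 74.06 + delivery 915.11 + duty 3943.31 = 8777.00
Landed cost = invoice 16098.20 + 8777.00 = 24875.20

Total landed cost: CHF 24875.20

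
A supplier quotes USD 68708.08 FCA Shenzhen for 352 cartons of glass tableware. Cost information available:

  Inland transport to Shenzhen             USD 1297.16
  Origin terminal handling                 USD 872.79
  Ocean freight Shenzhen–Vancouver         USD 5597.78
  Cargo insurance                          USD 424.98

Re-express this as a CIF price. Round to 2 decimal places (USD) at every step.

Not relevant to the conversion: inland to port — on the seller under both FCA and CIF; already in the FCA price and stays in the CIF price.
From FCA to CIF, the seller additionally bears: origin terminal, freight, insurance.
CIF price = 68708.08 + 872.79 + 5597.78 + 424.98 = 75603.63

CIF price: USD 75603.63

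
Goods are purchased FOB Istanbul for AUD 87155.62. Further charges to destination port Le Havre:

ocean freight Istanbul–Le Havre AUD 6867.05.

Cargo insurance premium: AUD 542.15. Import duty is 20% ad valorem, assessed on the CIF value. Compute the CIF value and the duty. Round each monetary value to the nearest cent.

CIF value: AUD 94564.82; import duty: AUD 18912.96

CIF = FOB price + freight + insurance
CIF = 87155.62 + 6867.05 + 542.15 = 94564.82
Import duty = 94564.82 × 20% = 18912.96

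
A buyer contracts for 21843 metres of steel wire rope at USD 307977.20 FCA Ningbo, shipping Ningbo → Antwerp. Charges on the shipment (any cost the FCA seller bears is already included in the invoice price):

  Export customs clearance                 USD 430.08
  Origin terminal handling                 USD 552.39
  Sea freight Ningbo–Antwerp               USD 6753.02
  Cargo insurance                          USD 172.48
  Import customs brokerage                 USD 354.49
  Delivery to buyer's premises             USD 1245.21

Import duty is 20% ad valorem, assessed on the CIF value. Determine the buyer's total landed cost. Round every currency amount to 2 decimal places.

FCA: the seller delivers export-cleared goods to the carrier; the buyer bears costs from that point.
Already in the invoice (seller's account under FCA): export clearance — exclude.
CIF value = FCA price + origin terminal + freight + insurance = 307977.20 + 552.39 + 6753.02 + 172.48 = 315455.09
Import duty = 315455.09 × 20% = 63091.02
Buyer bears: origin terminal 552.39 + freight 6753.02 + insurance 172.48 + brokerage 354.49 + delivery 1245.21 + duty 63091.02 = 72168.61
Landed cost = invoice 307977.20 + 72168.61 = 380145.81

Total landed cost: USD 380145.81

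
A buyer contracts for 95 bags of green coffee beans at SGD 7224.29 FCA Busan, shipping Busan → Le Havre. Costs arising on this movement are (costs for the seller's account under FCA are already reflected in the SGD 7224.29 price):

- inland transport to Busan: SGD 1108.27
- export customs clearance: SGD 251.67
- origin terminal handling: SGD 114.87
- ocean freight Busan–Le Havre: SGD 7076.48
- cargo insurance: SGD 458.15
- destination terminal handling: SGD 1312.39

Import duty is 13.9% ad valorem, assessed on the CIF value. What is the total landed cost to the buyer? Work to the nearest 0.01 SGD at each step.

Total landed cost: SGD 18253.64

FCA: the seller delivers export-cleared goods to the carrier; the buyer bears costs from that point.
Already in the invoice (seller's account under FCA): inland to port, export clearance — exclude.
CIF value = FCA price + origin terminal + freight + insurance = 7224.29 + 114.87 + 7076.48 + 458.15 = 14873.79
Import duty = 14873.79 × 13.9% = 2067.46
Buyer bears: origin terminal 114.87 + freight 7076.48 + insurance 458.15 + destination terminal 1312.39 + duty 2067.46 = 11029.35
Landed cost = invoice 7224.29 + 11029.35 = 18253.64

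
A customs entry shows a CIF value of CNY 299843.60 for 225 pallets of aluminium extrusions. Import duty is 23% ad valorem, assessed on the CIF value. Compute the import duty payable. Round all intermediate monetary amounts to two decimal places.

Import duty: CNY 68964.03

Import duty = 299843.60 × 23% = 68964.03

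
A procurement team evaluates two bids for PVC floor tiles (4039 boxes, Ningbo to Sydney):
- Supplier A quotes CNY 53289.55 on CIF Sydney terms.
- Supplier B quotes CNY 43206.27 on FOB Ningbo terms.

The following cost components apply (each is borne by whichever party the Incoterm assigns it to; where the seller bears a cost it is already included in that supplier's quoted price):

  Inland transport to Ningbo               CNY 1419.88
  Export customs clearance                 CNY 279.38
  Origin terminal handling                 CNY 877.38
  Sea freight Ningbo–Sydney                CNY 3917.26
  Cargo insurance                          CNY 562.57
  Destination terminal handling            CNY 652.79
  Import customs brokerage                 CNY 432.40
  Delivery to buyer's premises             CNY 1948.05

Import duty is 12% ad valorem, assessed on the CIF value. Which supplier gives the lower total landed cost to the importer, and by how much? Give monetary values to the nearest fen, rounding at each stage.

Supplier A (CIF):
The CIF price already equals the CIF value: 53289.55
Import duty = 53289.55 × 12% = 6394.75
Buyer bears (A): 652.79 + 432.40 + 1948.05 = 3033.24
Landed cost (A) = invoice 53289.55 + 3033.24 + duty 6394.75 = 62717.54
Supplier B (FOB):
CIF value = FOB price + freight + insurance = 43206.27 + 3917.26 + 562.57 = 47686.10
Import duty = 47686.10 × 12% = 5722.33
Buyer bears (B): 3917.26 + 562.57 + 652.79 + 432.40 + 1948.05 = 7513.07
Landed cost (B) = invoice 43206.27 + 7513.07 + duty 5722.33 = 56441.67
Difference = |62717.54 − 56441.67| = 6275.87

Supplier B is cheaper by CNY 6275.87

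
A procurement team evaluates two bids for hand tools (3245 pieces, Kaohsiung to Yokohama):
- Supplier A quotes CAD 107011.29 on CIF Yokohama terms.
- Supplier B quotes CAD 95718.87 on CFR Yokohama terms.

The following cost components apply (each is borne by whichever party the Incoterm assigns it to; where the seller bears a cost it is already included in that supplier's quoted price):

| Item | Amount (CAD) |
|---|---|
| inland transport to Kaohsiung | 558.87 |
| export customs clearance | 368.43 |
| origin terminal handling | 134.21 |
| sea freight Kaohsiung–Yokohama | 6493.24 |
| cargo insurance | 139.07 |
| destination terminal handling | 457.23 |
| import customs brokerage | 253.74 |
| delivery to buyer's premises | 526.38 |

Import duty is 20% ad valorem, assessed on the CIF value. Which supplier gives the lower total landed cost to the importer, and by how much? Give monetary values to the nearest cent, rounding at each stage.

Supplier B is cheaper by CAD 13384.02

Supplier A (CIF):
The CIF price already equals the CIF value: 107011.29
Import duty = 107011.29 × 20% = 21402.26
Buyer bears (A): 457.23 + 253.74 + 526.38 = 1237.35
Landed cost (A) = invoice 107011.29 + 1237.35 + duty 21402.26 = 129650.90
Supplier B (CFR):
CIF value = CFR price + insurance = 95718.87 + 139.07 = 95857.94
Import duty = 95857.94 × 20% = 19171.59
Buyer bears (B): 139.07 + 457.23 + 253.74 + 526.38 = 1376.42
Landed cost (B) = invoice 95718.87 + 1376.42 + duty 19171.59 = 116266.88
Difference = |129650.90 − 116266.88| = 13384.02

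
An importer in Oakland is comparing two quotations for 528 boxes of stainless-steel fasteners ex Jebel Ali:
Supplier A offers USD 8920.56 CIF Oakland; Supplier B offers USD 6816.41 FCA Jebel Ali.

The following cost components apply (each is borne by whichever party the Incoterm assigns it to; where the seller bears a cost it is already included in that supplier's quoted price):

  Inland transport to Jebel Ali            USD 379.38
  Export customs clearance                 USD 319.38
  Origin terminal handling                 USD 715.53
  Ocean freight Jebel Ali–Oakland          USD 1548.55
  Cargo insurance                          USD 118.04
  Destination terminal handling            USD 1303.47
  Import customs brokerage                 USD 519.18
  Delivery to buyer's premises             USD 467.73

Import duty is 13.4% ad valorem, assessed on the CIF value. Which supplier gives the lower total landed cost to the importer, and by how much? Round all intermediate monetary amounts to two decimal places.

Supplier A (CIF):
The CIF price already equals the CIF value: 8920.56
Import duty = 8920.56 × 13.4% = 1195.36
Buyer bears (A): 1303.47 + 519.18 + 467.73 = 2290.38
Landed cost (A) = invoice 8920.56 + 2290.38 + duty 1195.36 = 12406.30
Supplier B (FCA):
CIF value = FCA price + origin terminal + freight + insurance = 6816.41 + 715.53 + 1548.55 + 118.04 = 9198.53
Import duty = 9198.53 × 13.4% = 1232.60
Buyer bears (B): 715.53 + 1548.55 + 118.04 + 1303.47 + 519.18 + 467.73 = 4672.50
Landed cost (B) = invoice 6816.41 + 4672.50 + duty 1232.60 = 12721.51
Difference = |12406.30 − 12721.51| = 315.21

Supplier A is cheaper by USD 315.21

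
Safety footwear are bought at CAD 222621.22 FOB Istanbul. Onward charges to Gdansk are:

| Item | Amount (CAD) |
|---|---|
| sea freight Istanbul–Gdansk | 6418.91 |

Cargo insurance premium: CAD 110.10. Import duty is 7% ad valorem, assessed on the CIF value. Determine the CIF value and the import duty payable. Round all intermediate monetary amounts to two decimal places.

CIF value: CAD 229150.23; import duty: CAD 16040.52

CIF = FOB price + freight + insurance
CIF = 222621.22 + 6418.91 + 110.10 = 229150.23
Import duty = 229150.23 × 7% = 16040.52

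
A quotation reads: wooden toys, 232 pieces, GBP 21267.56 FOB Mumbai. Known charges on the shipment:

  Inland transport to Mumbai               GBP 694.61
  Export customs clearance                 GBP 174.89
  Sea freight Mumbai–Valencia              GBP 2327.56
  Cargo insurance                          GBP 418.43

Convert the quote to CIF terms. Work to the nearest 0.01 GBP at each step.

CIF price: GBP 24013.55

Not relevant to the conversion: export clearance, inland to port — on the seller under both FOB and CIF; already in the FOB price and stays in the CIF price.
From FOB to CIF, the seller additionally bears: freight, insurance.
CIF price = 21267.56 + 2327.56 + 418.43 = 24013.55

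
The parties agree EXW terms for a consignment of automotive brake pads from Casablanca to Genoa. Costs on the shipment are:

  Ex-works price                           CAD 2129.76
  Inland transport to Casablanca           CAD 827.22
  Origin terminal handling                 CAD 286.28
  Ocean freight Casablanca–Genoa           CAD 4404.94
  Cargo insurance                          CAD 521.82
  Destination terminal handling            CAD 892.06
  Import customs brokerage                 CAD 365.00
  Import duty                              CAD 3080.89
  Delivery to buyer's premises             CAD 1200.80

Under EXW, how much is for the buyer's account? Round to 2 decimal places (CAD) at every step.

Buyer's account: CAD 11579.01

EXW: the seller makes goods available at their premises; the buyer bears all onward costs.
Seller's account: goods 2129.76 = 2129.76
Buyer's account: inland to port 827.22 + origin terminal 286.28 + freight 4404.94 + insurance 521.82 + destination terminal 892.06 + brokerage 365.00 + duty 3080.89 + delivery 1200.80 = 11579.01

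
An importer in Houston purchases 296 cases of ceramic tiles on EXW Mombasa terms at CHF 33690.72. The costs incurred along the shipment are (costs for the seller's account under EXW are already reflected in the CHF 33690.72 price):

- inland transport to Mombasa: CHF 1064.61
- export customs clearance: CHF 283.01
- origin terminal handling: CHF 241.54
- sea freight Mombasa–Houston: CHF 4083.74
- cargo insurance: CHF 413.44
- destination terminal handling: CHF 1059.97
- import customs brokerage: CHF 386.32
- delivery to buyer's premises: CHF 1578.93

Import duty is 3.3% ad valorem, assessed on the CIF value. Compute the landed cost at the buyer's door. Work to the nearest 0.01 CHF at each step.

Total landed cost: CHF 44114.92

EXW: the seller makes goods available at their premises; the buyer bears all onward costs.
CIF value = EXW price + inland to port + export clearance + origin terminal + freight + insurance = 33690.72 + 1064.61 + 283.01 + 241.54 + 4083.74 + 413.44 = 39777.06
Import duty = 39777.06 × 3.3% = 1312.64
Buyer bears: inland to port 1064.61 + export clearance 283.01 + origin terminal 241.54 + freight 4083.74 + insurance 413.44 + destination terminal 1059.97 + brokerage 386.32 + delivery 1578.93 + duty 1312.64 = 10424.20
Landed cost = invoice 33690.72 + 10424.20 = 44114.92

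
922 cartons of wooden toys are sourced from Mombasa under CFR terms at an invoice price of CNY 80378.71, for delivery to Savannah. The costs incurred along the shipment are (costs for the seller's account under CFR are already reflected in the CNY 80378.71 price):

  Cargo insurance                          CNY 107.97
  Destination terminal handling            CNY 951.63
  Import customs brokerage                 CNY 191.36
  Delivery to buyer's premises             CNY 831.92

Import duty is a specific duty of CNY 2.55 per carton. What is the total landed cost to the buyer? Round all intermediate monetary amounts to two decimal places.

CFR: the seller pays costs through ocean freight to the destination port, but not insurance.
CIF value = CFR price + insurance = 80378.71 + 107.97 = 80486.68
Import duty = 922 × 2.55 = 2351.10
Buyer bears: insurance 107.97 + destination terminal 951.63 + brokerage 191.36 + delivery 831.92 + duty 2351.10 = 4433.98
Landed cost = invoice 80378.71 + 4433.98 = 84812.69

Total landed cost: CNY 84812.69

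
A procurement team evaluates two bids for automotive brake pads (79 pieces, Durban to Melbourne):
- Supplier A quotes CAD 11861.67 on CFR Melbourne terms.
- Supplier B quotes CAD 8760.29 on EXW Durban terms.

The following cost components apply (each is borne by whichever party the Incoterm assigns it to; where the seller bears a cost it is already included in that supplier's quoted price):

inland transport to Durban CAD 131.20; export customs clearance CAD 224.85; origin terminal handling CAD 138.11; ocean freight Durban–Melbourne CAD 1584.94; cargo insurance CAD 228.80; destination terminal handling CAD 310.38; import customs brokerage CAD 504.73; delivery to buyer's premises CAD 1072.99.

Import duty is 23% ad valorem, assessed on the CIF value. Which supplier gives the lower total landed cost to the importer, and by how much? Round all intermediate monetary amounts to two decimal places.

Supplier B is cheaper by CAD 1257.41

Supplier A (CFR):
CIF value = CFR price + insurance = 11861.67 + 228.80 = 12090.47
Import duty = 12090.47 × 23% = 2780.81
Buyer bears (A): 228.80 + 310.38 + 504.73 + 1072.99 = 2116.90
Landed cost (A) = invoice 11861.67 + 2116.90 + duty 2780.81 = 16759.38
Supplier B (EXW):
CIF value = EXW price + inland to port + export clearance + origin terminal + freight + insurance = 8760.29 + 131.20 + 224.85 + 138.11 + 1584.94 + 228.80 = 11068.19
Import duty = 11068.19 × 23% = 2545.68
Buyer bears (B): 131.20 + 224.85 + 138.11 + 1584.94 + 228.80 + 310.38 + 504.73 + 1072.99 = 4196.00
Landed cost (B) = invoice 8760.29 + 4196.00 + duty 2545.68 = 15501.97
Difference = |16759.38 − 15501.97| = 1257.41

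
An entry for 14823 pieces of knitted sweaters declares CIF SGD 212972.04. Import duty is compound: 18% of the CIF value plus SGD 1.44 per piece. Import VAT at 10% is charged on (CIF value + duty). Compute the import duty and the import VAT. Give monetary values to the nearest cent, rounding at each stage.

Ad valorem component: 212972.04 × 18% = 38334.97
Specific component: 14823 × 1.44 = 21345.12
Import duty = 38334.97 + 21345.12 = 59680.09
VAT base = CIF + duty = 212972.04 + 59680.09 = 272652.13
Import VAT = 272652.13 × 10% = 27265.21

Import duty: SGD 59680.09; import VAT: SGD 27265.21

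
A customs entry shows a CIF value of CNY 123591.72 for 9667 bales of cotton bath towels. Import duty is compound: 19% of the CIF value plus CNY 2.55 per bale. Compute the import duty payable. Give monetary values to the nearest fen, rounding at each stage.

Ad valorem component: 123591.72 × 19% = 23482.43
Specific component: 9667 × 2.55 = 24650.85
Import duty = 23482.43 + 24650.85 = 48133.28

Import duty: CNY 48133.28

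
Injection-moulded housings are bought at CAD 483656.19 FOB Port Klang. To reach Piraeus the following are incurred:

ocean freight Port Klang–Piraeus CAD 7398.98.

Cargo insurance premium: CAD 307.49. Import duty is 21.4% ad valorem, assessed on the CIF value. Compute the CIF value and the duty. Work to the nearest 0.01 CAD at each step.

CIF value: CAD 491362.66; import duty: CAD 105151.61

CIF = FOB price + freight + insurance
CIF = 483656.19 + 7398.98 + 307.49 = 491362.66
Import duty = 491362.66 × 21.4% = 105151.61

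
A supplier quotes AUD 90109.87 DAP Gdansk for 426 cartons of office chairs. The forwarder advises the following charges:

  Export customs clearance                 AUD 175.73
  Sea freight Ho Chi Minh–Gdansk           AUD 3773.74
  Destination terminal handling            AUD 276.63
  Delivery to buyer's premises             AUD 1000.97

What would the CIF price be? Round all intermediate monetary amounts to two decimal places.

Not relevant to the conversion: export clearance, freight — on the seller under both DAP and CIF; already in the DAP price and stays in the CIF price.
From DAP to CIF, the seller no longer bears: destination terminal, delivery.
CIF price = 90109.87 − 276.63 − 1000.97 = 88832.27

CIF price: AUD 88832.27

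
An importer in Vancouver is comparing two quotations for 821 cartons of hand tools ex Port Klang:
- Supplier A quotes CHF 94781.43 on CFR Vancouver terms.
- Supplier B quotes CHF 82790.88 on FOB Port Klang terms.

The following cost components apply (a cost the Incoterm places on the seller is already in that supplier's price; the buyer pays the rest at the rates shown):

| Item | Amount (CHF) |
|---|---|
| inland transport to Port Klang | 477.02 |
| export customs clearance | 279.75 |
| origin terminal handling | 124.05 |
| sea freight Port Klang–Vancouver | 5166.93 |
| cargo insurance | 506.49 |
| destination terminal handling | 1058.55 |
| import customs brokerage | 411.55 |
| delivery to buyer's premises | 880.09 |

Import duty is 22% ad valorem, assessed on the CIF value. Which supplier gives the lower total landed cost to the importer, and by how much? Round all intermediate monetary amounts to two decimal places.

Supplier A (CFR):
CIF value = CFR price + insurance = 94781.43 + 506.49 = 95287.92
Import duty = 95287.92 × 22% = 20963.34
Buyer bears (A): 506.49 + 1058.55 + 411.55 + 880.09 = 2856.68
Landed cost (A) = invoice 94781.43 + 2856.68 + duty 20963.34 = 118601.45
Supplier B (FOB):
CIF value = FOB price + freight + insurance = 82790.88 + 5166.93 + 506.49 = 88464.30
Import duty = 88464.30 × 22% = 19462.15
Buyer bears (B): 5166.93 + 506.49 + 1058.55 + 411.55 + 880.09 = 8023.61
Landed cost (B) = invoice 82790.88 + 8023.61 + duty 19462.15 = 110276.64
Difference = |118601.45 − 110276.64| = 8324.81

Supplier B is cheaper by CHF 8324.81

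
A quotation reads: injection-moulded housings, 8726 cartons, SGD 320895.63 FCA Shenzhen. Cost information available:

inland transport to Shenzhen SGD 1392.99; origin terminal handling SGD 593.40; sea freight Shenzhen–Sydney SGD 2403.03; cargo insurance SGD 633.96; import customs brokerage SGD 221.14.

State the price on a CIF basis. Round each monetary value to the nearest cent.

CIF price: SGD 324526.02

Not relevant to the conversion: inland to port — on the seller under both FCA and CIF; already in the FCA price and stays in the CIF price. brokerage — on the buyer under both terms; not part of either seller's price.
From FCA to CIF, the seller additionally bears: origin terminal, freight, insurance.
CIF price = 320895.63 + 593.40 + 2403.03 + 633.96 = 324526.02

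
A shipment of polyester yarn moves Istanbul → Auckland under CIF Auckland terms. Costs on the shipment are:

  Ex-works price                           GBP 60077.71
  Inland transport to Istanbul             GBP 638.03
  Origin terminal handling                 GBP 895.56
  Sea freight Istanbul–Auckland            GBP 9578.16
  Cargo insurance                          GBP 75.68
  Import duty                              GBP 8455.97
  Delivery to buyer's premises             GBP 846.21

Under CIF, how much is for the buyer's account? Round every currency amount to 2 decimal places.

Buyer's account: GBP 9302.18

CIF: the seller pays costs through ocean freight and marine insurance to the destination port.
Seller's account: goods 60077.71 + inland to port 638.03 + origin terminal 895.56 + freight 9578.16 + insurance 75.68 = 71265.14
Buyer's account: duty 8455.97 + delivery 846.21 = 9302.18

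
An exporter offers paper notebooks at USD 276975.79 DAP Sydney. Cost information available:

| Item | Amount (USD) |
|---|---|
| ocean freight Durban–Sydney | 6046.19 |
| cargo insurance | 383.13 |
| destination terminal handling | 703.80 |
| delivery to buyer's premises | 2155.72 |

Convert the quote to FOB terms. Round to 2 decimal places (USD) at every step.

FOB price: USD 267686.95

From DAP to FOB, the seller no longer bears: freight, insurance, destination terminal, delivery.
FOB price = 276975.79 − 6046.19 − 383.13 − 703.80 − 2155.72 = 267686.95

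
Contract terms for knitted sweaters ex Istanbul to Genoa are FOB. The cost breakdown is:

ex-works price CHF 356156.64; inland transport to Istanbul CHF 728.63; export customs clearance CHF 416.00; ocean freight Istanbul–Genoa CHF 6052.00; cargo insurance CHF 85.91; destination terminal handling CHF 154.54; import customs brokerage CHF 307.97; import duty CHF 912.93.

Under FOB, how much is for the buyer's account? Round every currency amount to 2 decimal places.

Buyer's account: CHF 7513.35

FOB: the seller bears costs until goods are on board at the origin port; the buyer bears freight, insurance and all costs thereafter.
Seller's account: goods 356156.64 + inland to port 728.63 + export clearance 416.00 = 357301.27
Buyer's account: freight 6052.00 + insurance 85.91 + destination terminal 154.54 + brokerage 307.97 + duty 912.93 = 7513.35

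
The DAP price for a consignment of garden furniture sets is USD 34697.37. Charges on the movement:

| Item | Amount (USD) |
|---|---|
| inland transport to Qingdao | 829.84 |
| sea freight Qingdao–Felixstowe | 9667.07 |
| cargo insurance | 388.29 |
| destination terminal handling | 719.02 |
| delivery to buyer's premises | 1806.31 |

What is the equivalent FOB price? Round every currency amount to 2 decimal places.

Not relevant to the conversion: inland to port — on the seller under both DAP and FOB; already in the DAP price and stays in the FOB price.
From DAP to FOB, the seller no longer bears: freight, insurance, destination terminal, delivery.
FOB price = 34697.37 − 9667.07 − 388.29 − 719.02 − 1806.31 = 22116.68

FOB price: USD 22116.68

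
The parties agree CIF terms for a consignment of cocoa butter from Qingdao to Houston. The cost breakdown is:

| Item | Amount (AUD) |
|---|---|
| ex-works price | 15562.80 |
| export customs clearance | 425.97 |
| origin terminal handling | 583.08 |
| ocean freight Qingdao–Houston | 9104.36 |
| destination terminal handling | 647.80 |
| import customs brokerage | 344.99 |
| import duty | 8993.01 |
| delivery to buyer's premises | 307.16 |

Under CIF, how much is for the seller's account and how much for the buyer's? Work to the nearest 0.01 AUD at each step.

Seller: AUD 25676.21; buyer: AUD 10292.96

CIF: the seller pays costs through ocean freight and marine insurance to the destination port.
Seller's account: goods 15562.80 + export clearance 425.97 + origin terminal 583.08 + freight 9104.36 = 25676.21
Buyer's account: destination terminal 647.80 + brokerage 344.99 + duty 8993.01 + delivery 307.16 = 10292.96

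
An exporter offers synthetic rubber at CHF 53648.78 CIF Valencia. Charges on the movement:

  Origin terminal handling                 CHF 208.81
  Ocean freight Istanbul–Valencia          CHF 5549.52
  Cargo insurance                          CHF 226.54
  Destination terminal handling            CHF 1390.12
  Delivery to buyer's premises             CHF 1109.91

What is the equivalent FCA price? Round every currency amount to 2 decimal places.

Not relevant to the conversion: delivery, destination terminal — on the buyer under both terms; not part of either seller's price.
From CIF to FCA, the seller no longer bears: origin terminal, freight, insurance.
FCA price = 53648.78 − 208.81 − 5549.52 − 226.54 = 47663.91

FCA price: CHF 47663.91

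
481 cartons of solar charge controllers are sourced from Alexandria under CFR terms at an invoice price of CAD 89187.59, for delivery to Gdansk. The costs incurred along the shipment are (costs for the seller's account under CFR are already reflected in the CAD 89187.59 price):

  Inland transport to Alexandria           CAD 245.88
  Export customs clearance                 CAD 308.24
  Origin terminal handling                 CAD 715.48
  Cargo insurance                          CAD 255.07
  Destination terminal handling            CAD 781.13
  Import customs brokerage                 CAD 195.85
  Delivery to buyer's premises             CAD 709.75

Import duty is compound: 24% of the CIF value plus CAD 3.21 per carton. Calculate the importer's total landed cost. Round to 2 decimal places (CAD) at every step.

Total landed cost: CAD 114139.64

CFR: the seller pays costs through ocean freight to the destination port, but not insurance.
Already in the invoice (seller's account under CFR): inland to port, export clearance, origin terminal — exclude.
CIF value = CFR price + insurance = 89187.59 + 255.07 = 89442.66
Ad valorem component: 89442.66 × 24% = 21466.24
Specific component: 481 × 3.21 = 1544.01
Import duty = 21466.24 + 1544.01 = 23010.25
Buyer bears: insurance 255.07 + destination terminal 781.13 + brokerage 195.85 + delivery 709.75 + duty 23010.25 = 24952.05
Landed cost = invoice 89187.59 + 24952.05 = 114139.64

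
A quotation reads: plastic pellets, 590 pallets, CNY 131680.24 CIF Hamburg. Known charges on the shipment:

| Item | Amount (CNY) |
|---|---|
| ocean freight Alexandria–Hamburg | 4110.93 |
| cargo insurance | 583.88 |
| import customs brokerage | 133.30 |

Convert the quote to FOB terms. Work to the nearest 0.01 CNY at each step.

FOB price: CNY 126985.43

Not relevant to the conversion: brokerage — on the buyer under both terms; not part of either seller's price.
From CIF to FOB, the seller no longer bears: freight, insurance.
FOB price = 131680.24 − 4110.93 − 583.88 = 126985.43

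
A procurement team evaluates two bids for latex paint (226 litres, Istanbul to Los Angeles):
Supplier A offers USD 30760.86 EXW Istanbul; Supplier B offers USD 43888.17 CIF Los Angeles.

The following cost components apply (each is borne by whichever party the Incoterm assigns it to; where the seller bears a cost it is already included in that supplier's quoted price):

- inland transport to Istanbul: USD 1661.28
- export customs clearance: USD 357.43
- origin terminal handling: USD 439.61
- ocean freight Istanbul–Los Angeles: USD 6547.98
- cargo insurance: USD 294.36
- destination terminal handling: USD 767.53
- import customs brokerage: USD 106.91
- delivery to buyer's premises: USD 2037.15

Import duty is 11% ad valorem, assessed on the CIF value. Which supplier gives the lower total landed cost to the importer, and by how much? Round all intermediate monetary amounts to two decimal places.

Supplier A is cheaper by USD 4247.58

Supplier A (EXW):
CIF value = EXW price + inland to port + export clearance + origin terminal + freight + insurance = 30760.86 + 1661.28 + 357.43 + 439.61 + 6547.98 + 294.36 = 40061.52
Import duty = 40061.52 × 11% = 4406.77
Buyer bears (A): 1661.28 + 357.43 + 439.61 + 6547.98 + 294.36 + 767.53 + 106.91 + 2037.15 = 12212.25
Landed cost (A) = invoice 30760.86 + 12212.25 + duty 4406.77 = 47379.88
Supplier B (CIF):
The CIF price already equals the CIF value: 43888.17
Import duty = 43888.17 × 11% = 4827.70
Buyer bears (B): 767.53 + 106.91 + 2037.15 = 2911.59
Landed cost (B) = invoice 43888.17 + 2911.59 + duty 4827.70 = 51627.46
Difference = |47379.88 − 51627.46| = 4247.58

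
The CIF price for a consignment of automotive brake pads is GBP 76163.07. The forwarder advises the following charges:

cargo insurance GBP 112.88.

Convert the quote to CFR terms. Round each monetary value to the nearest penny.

From CIF to CFR, the seller no longer bears: insurance.
CFR price = 76163.07 − 112.88 = 76050.19

CFR price: GBP 76050.19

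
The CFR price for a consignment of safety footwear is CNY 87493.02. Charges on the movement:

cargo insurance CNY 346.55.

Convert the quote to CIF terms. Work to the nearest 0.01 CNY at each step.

From CFR to CIF, the seller additionally bears: insurance.
CIF price = 87493.02 + 346.55 = 87839.57

CIF price: CNY 87839.57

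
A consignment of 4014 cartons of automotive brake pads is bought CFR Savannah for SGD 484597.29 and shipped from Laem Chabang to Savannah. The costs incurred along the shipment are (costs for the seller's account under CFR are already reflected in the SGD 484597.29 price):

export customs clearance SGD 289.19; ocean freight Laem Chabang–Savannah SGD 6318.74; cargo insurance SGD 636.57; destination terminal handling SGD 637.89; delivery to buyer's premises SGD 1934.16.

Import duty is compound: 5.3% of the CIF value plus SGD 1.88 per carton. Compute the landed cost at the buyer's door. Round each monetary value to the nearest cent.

CFR: the seller pays costs through ocean freight to the destination port, but not insurance.
Already in the invoice (seller's account under CFR): export clearance, freight — exclude.
CIF value = CFR price + insurance = 484597.29 + 636.57 = 485233.86
Ad valorem component: 485233.86 × 5.3% = 25717.39
Specific component: 4014 × 1.88 = 7546.32
Import duty = 25717.39 + 7546.32 = 33263.71
Buyer bears: insurance 636.57 + destination terminal 637.89 + delivery 1934.16 + duty 33263.71 = 36472.33
Landed cost = invoice 484597.29 + 36472.33 = 521069.62

Total landed cost: SGD 521069.62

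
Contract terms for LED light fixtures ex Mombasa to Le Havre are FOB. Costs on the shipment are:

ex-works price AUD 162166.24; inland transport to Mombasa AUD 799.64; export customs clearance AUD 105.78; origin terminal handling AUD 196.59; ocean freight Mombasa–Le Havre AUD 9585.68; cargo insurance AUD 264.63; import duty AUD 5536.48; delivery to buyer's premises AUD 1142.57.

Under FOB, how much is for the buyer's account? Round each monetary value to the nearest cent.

FOB: the seller bears costs until goods are on board at the origin port; the buyer bears freight, insurance and all costs thereafter.
Seller's account: goods 162166.24 + inland to port 799.64 + export clearance 105.78 + origin terminal 196.59 = 163268.25
Buyer's account: freight 9585.68 + insurance 264.63 + duty 5536.48 + delivery 1142.57 = 16529.36

Buyer's account: AUD 16529.36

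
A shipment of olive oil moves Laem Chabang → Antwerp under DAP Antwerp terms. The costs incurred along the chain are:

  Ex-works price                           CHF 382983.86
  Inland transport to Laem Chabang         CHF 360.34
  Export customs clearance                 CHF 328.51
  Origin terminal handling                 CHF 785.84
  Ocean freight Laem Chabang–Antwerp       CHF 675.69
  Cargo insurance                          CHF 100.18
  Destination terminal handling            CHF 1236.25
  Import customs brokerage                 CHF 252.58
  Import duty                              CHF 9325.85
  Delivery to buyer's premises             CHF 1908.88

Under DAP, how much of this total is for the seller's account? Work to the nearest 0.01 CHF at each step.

Seller's account: CHF 388379.55

DAP: the seller bears all costs to the named destination except import duty and clearance.
Seller's account: goods 382983.86 + inland to port 360.34 + export clearance 328.51 + origin terminal 785.84 + freight 675.69 + insurance 100.18 + destination terminal 1236.25 + delivery 1908.88 = 388379.55
Buyer's account: brokerage 252.58 + duty 9325.85 = 9578.43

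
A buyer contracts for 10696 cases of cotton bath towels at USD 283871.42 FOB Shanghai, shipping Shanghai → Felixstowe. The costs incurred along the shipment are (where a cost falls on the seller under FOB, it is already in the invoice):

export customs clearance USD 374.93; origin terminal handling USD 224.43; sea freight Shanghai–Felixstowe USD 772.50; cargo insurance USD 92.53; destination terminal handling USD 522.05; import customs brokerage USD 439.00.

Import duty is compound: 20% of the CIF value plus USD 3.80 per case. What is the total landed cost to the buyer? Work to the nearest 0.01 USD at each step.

FOB: the seller bears costs until goods are on board at the origin port; the buyer bears freight, insurance and all costs thereafter.
Already in the invoice (seller's account under FOB): export clearance, origin terminal — exclude.
CIF value = FOB price + freight + insurance = 283871.42 + 772.50 + 92.53 = 284736.45
Ad valorem component: 284736.45 × 20% = 56947.29
Specific component: 10696 × 3.80 = 40644.80
Import duty = 56947.29 + 40644.80 = 97592.09
Buyer bears: freight 772.50 + insurance 92.53 + destination terminal 522.05 + brokerage 439.00 + duty 97592.09 = 99418.17
Landed cost = invoice 283871.42 + 99418.17 = 383289.59

Total landed cost: USD 383289.59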